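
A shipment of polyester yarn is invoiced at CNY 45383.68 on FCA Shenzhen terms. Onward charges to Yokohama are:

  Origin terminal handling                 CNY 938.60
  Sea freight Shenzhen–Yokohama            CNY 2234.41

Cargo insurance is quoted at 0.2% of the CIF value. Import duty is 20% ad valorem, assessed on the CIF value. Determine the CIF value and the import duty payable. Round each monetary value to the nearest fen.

Let C be the CIF value. C = FCA price + pre-shipment costs + freight + 0.2% × C
C − 0.2% × C = 45383.68 + 938.60 + 2234.41
0.998 × C = 48556.69
C = 48556.69 / 0.998 = 48654.00
Insurance premium = 0.2% × 48654.00 = 97.31
Import duty = 48654.00 × 20% = 9730.80

CIF value: CNY 48654.00; import duty: CNY 9730.80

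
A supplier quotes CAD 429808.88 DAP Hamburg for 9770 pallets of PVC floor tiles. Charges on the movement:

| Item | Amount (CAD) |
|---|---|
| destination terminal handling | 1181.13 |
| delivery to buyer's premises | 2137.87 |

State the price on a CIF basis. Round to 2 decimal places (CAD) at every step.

CIF price: CAD 426489.88

From DAP to CIF, the seller no longer bears: destination terminal, delivery.
CIF price = 429808.88 − 1181.13 − 2137.87 = 426489.88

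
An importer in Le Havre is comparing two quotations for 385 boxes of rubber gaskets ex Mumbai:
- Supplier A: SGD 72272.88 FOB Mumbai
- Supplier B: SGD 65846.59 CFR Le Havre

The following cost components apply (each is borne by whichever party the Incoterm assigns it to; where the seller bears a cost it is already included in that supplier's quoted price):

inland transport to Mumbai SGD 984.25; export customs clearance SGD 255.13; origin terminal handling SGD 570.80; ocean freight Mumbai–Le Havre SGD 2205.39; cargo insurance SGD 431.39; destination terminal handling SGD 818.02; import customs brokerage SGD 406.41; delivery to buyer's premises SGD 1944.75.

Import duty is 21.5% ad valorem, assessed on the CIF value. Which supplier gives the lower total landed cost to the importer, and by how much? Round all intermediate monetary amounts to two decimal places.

Supplier A (FOB):
CIF value = FOB price + freight + insurance = 72272.88 + 2205.39 + 431.39 = 74909.66
Import duty = 74909.66 × 21.5% = 16105.58
Buyer bears (A): 2205.39 + 431.39 + 818.02 + 406.41 + 1944.75 = 5805.96
Landed cost (A) = invoice 72272.88 + 5805.96 + duty 16105.58 = 94184.42
Supplier B (CFR):
CIF value = CFR price + insurance = 65846.59 + 431.39 = 66277.98
Import duty = 66277.98 × 21.5% = 14249.77
Buyer bears (B): 431.39 + 818.02 + 406.41 + 1944.75 = 3600.57
Landed cost (B) = invoice 65846.59 + 3600.57 + duty 14249.77 = 83696.93
Difference = |94184.42 − 83696.93| = 10487.49

Supplier B is cheaper by SGD 10487.49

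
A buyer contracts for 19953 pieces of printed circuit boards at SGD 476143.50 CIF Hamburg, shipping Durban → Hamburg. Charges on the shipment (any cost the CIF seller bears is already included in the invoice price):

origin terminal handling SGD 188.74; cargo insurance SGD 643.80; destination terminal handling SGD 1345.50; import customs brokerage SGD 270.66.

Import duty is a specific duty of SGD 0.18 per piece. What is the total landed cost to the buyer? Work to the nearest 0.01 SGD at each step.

Total landed cost: SGD 481351.20

CIF: the seller pays costs through ocean freight and marine insurance to the destination port.
Already in the invoice (seller's account under CIF): origin terminal, insurance — exclude.
The CIF price already equals the CIF value: 476143.50
Import duty = 19953 × 0.18 = 3591.54
Buyer bears: destination terminal 1345.50 + brokerage 270.66 + duty 3591.54 = 5207.70
Landed cost = invoice 476143.50 + 5207.70 = 481351.20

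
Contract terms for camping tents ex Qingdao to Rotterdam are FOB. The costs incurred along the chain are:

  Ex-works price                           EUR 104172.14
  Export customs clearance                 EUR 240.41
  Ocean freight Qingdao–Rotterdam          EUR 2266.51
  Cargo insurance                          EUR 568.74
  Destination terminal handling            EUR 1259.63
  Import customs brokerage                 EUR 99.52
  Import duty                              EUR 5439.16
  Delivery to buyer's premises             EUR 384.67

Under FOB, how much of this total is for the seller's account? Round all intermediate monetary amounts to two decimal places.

Seller's account: EUR 104412.55

FOB: the seller bears costs until goods are on board at the origin port; the buyer bears freight, insurance and all costs thereafter.
Seller's account: goods 104172.14 + export clearance 240.41 = 104412.55
Buyer's account: freight 2266.51 + insurance 568.74 + destination terminal 1259.63 + brokerage 99.52 + duty 5439.16 + delivery 384.67 = 10018.23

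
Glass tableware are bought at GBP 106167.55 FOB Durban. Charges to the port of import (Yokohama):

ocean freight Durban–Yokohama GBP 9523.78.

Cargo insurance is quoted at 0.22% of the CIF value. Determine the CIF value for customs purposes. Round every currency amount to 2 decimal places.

CIF value: GBP 115946.41

Let C be the CIF value. C = FOB price + freight + 0.22% × C
C − 0.22% × C = 106167.55 + 9523.78
0.9978 × C = 115691.33
C = 115691.33 / 0.9978 = 115946.41
Insurance premium = 0.22% × 115946.41 = 255.08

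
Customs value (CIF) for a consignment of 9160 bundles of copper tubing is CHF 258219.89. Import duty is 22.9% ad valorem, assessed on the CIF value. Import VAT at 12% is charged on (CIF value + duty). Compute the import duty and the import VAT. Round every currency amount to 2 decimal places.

Import duty = 258219.89 × 22.9% = 59132.35
VAT base = CIF + duty = 258219.89 + 59132.35 = 317352.24
Import VAT = 317352.24 × 12% = 38082.27

Import duty: CHF 59132.35; import VAT: CHF 38082.27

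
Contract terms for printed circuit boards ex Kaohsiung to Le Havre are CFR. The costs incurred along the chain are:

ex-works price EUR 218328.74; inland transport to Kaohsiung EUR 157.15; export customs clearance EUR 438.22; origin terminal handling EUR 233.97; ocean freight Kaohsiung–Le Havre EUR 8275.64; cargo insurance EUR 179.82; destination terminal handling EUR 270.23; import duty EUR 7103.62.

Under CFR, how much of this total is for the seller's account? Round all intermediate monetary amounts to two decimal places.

Seller's account: EUR 227433.72

CFR: the seller pays costs through ocean freight to the destination port, but not insurance.
Seller's account: goods 218328.74 + inland to port 157.15 + export clearance 438.22 + origin terminal 233.97 + freight 8275.64 = 227433.72
Buyer's account: insurance 179.82 + destination terminal 270.23 + duty 7103.62 = 7553.67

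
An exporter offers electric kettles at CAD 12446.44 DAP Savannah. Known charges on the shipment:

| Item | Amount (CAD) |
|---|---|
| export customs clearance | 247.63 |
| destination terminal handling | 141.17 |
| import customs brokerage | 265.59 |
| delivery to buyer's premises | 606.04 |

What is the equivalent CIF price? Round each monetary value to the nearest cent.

CIF price: CAD 11699.23

Not relevant to the conversion: export clearance — on the seller under both DAP and CIF; already in the DAP price and stays in the CIF price. brokerage — on the buyer under both terms; not part of either seller's price.
From DAP to CIF, the seller no longer bears: destination terminal, delivery.
CIF price = 12446.44 − 141.17 − 606.04 = 11699.23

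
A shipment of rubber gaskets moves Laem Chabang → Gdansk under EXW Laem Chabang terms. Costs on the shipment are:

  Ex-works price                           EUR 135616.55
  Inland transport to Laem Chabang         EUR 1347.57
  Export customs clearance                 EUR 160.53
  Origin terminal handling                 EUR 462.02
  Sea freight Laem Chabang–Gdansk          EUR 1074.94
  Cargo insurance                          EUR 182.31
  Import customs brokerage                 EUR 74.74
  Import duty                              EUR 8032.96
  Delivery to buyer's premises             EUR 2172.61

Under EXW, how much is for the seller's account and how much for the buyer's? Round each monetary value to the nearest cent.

EXW: the seller makes goods available at their premises; the buyer bears all onward costs.
Seller's account: goods 135616.55 = 135616.55
Buyer's account: inland to port 1347.57 + export clearance 160.53 + origin terminal 462.02 + freight 1074.94 + insurance 182.31 + brokerage 74.74 + duty 8032.96 + delivery 2172.61 = 13507.68

Seller: EUR 135616.55; buyer: EUR 13507.68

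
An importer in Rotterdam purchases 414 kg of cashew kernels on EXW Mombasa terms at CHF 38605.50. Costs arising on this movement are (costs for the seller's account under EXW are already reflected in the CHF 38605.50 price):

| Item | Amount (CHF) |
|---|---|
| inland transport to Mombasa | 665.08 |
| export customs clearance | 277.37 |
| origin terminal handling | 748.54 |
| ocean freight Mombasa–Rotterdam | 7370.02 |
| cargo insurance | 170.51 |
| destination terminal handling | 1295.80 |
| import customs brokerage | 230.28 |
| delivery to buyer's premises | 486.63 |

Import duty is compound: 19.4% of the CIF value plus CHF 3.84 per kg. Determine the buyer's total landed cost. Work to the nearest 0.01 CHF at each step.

Total landed cost: CHF 60719.87

EXW: the seller makes goods available at their premises; the buyer bears all onward costs.
CIF value = EXW price + inland to port + export clearance + origin terminal + freight + insurance = 38605.50 + 665.08 + 277.37 + 748.54 + 7370.02 + 170.51 = 47837.02
Ad valorem component: 47837.02 × 19.4% = 9280.38
Specific component: 414 × 3.84 = 1589.76
Import duty = 9280.38 + 1589.76 = 10870.14
Buyer bears: inland to port 665.08 + export clearance 277.37 + origin terminal 748.54 + freight 7370.02 + insurance 170.51 + destination terminal 1295.80 + brokerage 230.28 + delivery 486.63 + duty 10870.14 = 22114.37
Landed cost = invoice 38605.50 + 22114.37 = 60719.87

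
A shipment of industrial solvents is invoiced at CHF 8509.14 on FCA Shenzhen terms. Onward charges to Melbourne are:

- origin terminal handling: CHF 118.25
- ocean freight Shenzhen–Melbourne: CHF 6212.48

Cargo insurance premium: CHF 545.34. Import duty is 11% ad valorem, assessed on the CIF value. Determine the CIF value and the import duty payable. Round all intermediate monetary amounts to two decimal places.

CIF value: CHF 15385.21; import duty: CHF 1692.37

CIF = FCA price + pre-shipment costs + freight + insurance
CIF = 8509.14 + 118.25 + 6212.48 + 545.34 = 15385.21
Import duty = 15385.21 × 11% = 1692.37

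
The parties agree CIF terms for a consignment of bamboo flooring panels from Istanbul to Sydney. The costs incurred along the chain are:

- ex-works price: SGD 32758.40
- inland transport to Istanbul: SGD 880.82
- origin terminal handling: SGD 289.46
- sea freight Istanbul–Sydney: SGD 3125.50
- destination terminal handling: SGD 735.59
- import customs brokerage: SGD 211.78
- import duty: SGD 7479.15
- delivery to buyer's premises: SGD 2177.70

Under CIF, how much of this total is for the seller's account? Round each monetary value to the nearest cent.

CIF: the seller pays costs through ocean freight and marine insurance to the destination port.
Seller's account: goods 32758.40 + inland to port 880.82 + origin terminal 289.46 + freight 3125.50 = 37054.18
Buyer's account: destination terminal 735.59 + brokerage 211.78 + duty 7479.15 + delivery 2177.70 = 10604.22

Seller's account: SGD 37054.18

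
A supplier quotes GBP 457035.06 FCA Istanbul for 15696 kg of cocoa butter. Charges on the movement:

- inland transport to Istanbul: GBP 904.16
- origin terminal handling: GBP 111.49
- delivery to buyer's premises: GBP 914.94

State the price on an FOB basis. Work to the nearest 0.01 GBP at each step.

Not relevant to the conversion: inland to port — on the seller under both FCA and FOB; already in the FCA price and stays in the FOB price. delivery — on the buyer under both terms; not part of either seller's price.
From FCA to FOB, the seller additionally bears: origin terminal.
FOB price = 457035.06 + 111.49 = 457146.55

FOB price: GBP 457146.55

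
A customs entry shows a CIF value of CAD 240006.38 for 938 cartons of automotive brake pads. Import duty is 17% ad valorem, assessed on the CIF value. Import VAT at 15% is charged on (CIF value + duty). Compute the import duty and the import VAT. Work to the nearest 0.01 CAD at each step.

Import duty = 240006.38 × 17% = 40801.08
VAT base = CIF + duty = 240006.38 + 40801.08 = 280807.46
Import VAT = 280807.46 × 15% = 42121.12

Import duty: CAD 40801.08; import VAT: CAD 42121.12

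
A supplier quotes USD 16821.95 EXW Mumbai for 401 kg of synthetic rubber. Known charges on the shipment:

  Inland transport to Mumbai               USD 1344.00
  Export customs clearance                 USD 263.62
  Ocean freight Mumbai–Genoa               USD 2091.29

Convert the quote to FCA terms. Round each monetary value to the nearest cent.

Not relevant to the conversion: freight — on the buyer under both terms; not part of either seller's price.
From EXW to FCA, the seller additionally bears: inland to port, export clearance.
FCA price = 16821.95 + 1344.00 + 263.62 = 18429.57

FCA price: USD 18429.57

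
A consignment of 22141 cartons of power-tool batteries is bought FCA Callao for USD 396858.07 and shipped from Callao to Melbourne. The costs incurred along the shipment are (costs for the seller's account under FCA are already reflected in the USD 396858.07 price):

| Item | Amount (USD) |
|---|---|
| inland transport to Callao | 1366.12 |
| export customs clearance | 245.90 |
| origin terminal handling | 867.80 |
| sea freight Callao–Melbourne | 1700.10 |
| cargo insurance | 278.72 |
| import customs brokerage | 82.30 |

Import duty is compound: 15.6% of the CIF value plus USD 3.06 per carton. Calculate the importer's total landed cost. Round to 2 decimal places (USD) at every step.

FCA: the seller delivers export-cleared goods to the carrier; the buyer bears costs from that point.
Already in the invoice (seller's account under FCA): inland to port, export clearance — exclude.
CIF value = FCA price + origin terminal + freight + insurance = 396858.07 + 867.80 + 1700.10 + 278.72 = 399704.69
Ad valorem component: 399704.69 × 15.6% = 62353.93
Specific component: 22141 × 3.06 = 67751.46
Import duty = 62353.93 + 67751.46 = 130105.39
Buyer bears: origin terminal 867.80 + freight 1700.10 + insurance 278.72 + brokerage 82.30 + duty 130105.39 = 133034.31
Landed cost = invoice 396858.07 + 133034.31 = 529892.38

Total landed cost: USD 529892.38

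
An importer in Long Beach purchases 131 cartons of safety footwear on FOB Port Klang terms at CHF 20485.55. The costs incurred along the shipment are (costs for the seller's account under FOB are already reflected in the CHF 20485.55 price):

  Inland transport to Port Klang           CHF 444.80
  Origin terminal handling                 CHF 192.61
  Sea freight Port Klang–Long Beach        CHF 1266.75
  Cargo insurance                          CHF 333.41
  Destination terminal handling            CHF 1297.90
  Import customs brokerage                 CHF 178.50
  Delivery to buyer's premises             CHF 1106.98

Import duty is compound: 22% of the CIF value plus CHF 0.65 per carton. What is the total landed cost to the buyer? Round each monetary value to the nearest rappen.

FOB: the seller bears costs until goods are on board at the origin port; the buyer bears freight, insurance and all costs thereafter.
Already in the invoice (seller's account under FOB): inland to port, origin terminal — exclude.
CIF value = FOB price + freight + insurance = 20485.55 + 1266.75 + 333.41 = 22085.71
Ad valorem component: 22085.71 × 22% = 4858.86
Specific component: 131 × 0.65 = 85.15
Import duty = 4858.86 + 85.15 = 4944.01
Buyer bears: freight 1266.75 + insurance 333.41 + destination terminal 1297.90 + brokerage 178.50 + delivery 1106.98 + duty 4944.01 = 9127.55
Landed cost = invoice 20485.55 + 9127.55 = 29613.10

Total landed cost: CHF 29613.10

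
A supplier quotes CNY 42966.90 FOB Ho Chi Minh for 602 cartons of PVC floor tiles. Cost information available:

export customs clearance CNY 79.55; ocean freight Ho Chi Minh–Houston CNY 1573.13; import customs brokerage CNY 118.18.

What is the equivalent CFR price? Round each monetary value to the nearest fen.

Not relevant to the conversion: export clearance — on the seller under both FOB and CFR; already in the FOB price and stays in the CFR price. brokerage — on the buyer under both terms; not part of either seller's price.
From FOB to CFR, the seller additionally bears: freight.
CFR price = 42966.90 + 1573.13 = 44540.03

CFR price: CNY 44540.03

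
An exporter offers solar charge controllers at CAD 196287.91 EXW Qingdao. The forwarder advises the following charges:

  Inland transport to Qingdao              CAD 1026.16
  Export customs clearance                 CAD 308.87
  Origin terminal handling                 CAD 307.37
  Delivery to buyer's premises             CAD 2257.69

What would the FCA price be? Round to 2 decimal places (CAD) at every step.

FCA price: CAD 197622.94

Not relevant to the conversion: delivery, origin terminal — on the buyer under both terms; not part of either seller's price.
From EXW to FCA, the seller additionally bears: inland to port, export clearance.
FCA price = 196287.91 + 1026.16 + 308.87 = 197622.94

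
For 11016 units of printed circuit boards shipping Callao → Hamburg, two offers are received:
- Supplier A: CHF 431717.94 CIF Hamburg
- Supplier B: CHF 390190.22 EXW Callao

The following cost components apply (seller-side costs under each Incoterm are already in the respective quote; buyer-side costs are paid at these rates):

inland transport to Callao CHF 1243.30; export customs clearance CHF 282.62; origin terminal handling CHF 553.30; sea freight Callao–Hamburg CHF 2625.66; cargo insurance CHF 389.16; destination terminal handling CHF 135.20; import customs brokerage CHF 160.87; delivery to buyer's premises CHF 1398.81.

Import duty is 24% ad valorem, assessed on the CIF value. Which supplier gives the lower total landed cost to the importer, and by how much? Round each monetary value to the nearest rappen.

Supplier B is cheaper by CHF 45177.77

Supplier A (CIF):
The CIF price already equals the CIF value: 431717.94
Import duty = 431717.94 × 24% = 103612.31
Buyer bears (A): 135.20 + 160.87 + 1398.81 = 1694.88
Landed cost (A) = invoice 431717.94 + 1694.88 + duty 103612.31 = 537025.13
Supplier B (EXW):
CIF value = EXW price + inland to port + export clearance + origin terminal + freight + insurance = 390190.22 + 1243.30 + 282.62 + 553.30 + 2625.66 + 389.16 = 395284.26
Import duty = 395284.26 × 24% = 94868.22
Buyer bears (B): 1243.30 + 282.62 + 553.30 + 2625.66 + 389.16 + 135.20 + 160.87 + 1398.81 = 6788.92
Landed cost (B) = invoice 390190.22 + 6788.92 + duty 94868.22 = 491847.36
Difference = |537025.13 − 491847.36| = 45177.77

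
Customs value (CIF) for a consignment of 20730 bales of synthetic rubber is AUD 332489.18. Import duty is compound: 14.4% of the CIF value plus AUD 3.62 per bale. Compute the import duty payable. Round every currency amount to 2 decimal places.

Import duty: AUD 122921.04

Ad valorem component: 332489.18 × 14.4% = 47878.44
Specific component: 20730 × 3.62 = 75042.60
Import duty = 47878.44 + 75042.60 = 122921.04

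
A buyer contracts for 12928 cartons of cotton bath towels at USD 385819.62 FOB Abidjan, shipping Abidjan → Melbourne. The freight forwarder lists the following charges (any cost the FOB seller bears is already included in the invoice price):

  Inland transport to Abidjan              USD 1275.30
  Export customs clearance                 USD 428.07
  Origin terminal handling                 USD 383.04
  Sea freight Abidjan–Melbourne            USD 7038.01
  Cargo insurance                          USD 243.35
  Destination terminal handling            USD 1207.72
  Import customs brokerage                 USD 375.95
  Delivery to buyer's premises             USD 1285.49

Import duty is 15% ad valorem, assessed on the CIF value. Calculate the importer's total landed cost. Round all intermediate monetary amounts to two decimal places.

Total landed cost: USD 454935.29

FOB: the seller bears costs until goods are on board at the origin port; the buyer bears freight, insurance and all costs thereafter.
Already in the invoice (seller's account under FOB): inland to port, export clearance, origin terminal — exclude.
CIF value = FOB price + freight + insurance = 385819.62 + 7038.01 + 243.35 = 393100.98
Import duty = 393100.98 × 15% = 58965.15
Buyer bears: freight 7038.01 + insurance 243.35 + destination terminal 1207.72 + brokerage 375.95 + delivery 1285.49 + duty 58965.15 = 69115.67
Landed cost = invoice 385819.62 + 69115.67 = 454935.29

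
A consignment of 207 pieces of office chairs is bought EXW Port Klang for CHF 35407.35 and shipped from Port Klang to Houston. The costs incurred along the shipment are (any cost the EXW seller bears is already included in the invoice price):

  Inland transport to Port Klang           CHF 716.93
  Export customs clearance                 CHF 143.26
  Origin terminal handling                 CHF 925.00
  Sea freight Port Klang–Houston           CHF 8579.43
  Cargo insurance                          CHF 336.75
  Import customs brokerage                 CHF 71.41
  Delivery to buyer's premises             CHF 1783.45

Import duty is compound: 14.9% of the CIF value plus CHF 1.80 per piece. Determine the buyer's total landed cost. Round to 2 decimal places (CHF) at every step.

Total landed cost: CHF 55206.38

EXW: the seller makes goods available at their premises; the buyer bears all onward costs.
CIF value = EXW price + inland to port + export clearance + origin terminal + freight + insurance = 35407.35 + 716.93 + 143.26 + 925.00 + 8579.43 + 336.75 = 46108.72
Ad valorem component: 46108.72 × 14.9% = 6870.20
Specific component: 207 × 1.80 = 372.60
Import duty = 6870.20 + 372.60 = 7242.80
Buyer bears: inland to port 716.93 + export clearance 143.26 + origin terminal 925.00 + freight 8579.43 + insurance 336.75 + brokerage 71.41 + delivery 1783.45 + duty 7242.80 = 19799.03
Landed cost = invoice 35407.35 + 19799.03 = 55206.38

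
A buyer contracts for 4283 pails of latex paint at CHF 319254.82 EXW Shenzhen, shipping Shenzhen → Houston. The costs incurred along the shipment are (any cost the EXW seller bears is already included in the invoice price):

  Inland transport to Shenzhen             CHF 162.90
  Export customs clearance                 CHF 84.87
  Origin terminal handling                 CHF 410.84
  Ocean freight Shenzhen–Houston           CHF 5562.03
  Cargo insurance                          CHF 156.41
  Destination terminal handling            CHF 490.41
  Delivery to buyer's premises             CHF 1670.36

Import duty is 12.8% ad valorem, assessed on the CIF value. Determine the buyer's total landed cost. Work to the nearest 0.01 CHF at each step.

EXW: the seller makes goods available at their premises; the buyer bears all onward costs.
CIF value = EXW price + inland to port + export clearance + origin terminal + freight + insurance = 319254.82 + 162.90 + 84.87 + 410.84 + 5562.03 + 156.41 = 325631.87
Import duty = 325631.87 × 12.8% = 41680.88
Buyer bears: inland to port 162.90 + export clearance 84.87 + origin terminal 410.84 + freight 5562.03 + insurance 156.41 + destination terminal 490.41 + delivery 1670.36 + duty 41680.88 = 50218.70
Landed cost = invoice 319254.82 + 50218.70 = 369473.52

Total landed cost: CHF 369473.52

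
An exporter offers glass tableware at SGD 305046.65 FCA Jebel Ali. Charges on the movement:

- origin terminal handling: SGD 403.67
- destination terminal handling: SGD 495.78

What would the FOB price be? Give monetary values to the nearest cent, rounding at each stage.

Not relevant to the conversion: destination terminal — on the buyer under both terms; not part of either seller's price.
From FCA to FOB, the seller additionally bears: origin terminal.
FOB price = 305046.65 + 403.67 = 305450.32

FOB price: SGD 305450.32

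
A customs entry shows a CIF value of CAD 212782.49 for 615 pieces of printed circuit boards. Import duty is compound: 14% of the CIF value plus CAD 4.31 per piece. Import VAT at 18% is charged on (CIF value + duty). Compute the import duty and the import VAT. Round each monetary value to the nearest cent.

Import duty: CAD 32440.20; import VAT: CAD 44140.08

Ad valorem component: 212782.49 × 14% = 29789.55
Specific component: 615 × 4.31 = 2650.65
Import duty = 29789.55 + 2650.65 = 32440.20
VAT base = CIF + duty = 212782.49 + 32440.20 = 245222.69
Import VAT = 245222.69 × 18% = 44140.08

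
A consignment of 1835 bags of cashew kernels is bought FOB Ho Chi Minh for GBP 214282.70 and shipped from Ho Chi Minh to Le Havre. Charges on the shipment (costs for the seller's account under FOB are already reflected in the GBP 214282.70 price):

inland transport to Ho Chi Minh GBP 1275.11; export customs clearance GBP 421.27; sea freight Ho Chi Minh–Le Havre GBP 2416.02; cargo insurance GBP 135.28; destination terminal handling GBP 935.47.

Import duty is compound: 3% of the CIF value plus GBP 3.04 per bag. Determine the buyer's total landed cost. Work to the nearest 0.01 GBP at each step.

FOB: the seller bears costs until goods are on board at the origin port; the buyer bears freight, insurance and all costs thereafter.
Already in the invoice (seller's account under FOB): inland to port, export clearance — exclude.
CIF value = FOB price + freight + insurance = 214282.70 + 2416.02 + 135.28 = 216834.00
Ad valorem component: 216834.00 × 3% = 6505.02
Specific component: 1835 × 3.04 = 5578.40
Import duty = 6505.02 + 5578.40 = 12083.42
Buyer bears: freight 2416.02 + insurance 135.28 + destination terminal 935.47 + duty 12083.42 = 15570.19
Landed cost = invoice 214282.70 + 15570.19 = 229852.89

Total landed cost: GBP 229852.89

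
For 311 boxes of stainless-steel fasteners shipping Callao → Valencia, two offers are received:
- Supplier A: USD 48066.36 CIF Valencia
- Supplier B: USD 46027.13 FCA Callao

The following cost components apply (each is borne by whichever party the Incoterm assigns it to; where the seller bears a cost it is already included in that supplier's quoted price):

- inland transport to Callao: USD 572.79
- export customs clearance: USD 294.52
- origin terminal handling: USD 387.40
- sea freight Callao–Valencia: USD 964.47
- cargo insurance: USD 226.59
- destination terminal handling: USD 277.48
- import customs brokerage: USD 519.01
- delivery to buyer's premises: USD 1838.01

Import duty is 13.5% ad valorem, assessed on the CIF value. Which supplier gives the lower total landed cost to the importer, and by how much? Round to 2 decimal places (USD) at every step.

Supplier B is cheaper by USD 522.98

Supplier A (CIF):
The CIF price already equals the CIF value: 48066.36
Import duty = 48066.36 × 13.5% = 6488.96
Buyer bears (A): 277.48 + 519.01 + 1838.01 = 2634.50
Landed cost (A) = invoice 48066.36 + 2634.50 + duty 6488.96 = 57189.82
Supplier B (FCA):
CIF value = FCA price + origin terminal + freight + insurance = 46027.13 + 387.40 + 964.47 + 226.59 = 47605.59
Import duty = 47605.59 × 13.5% = 6426.75
Buyer bears (B): 387.40 + 964.47 + 226.59 + 277.48 + 519.01 + 1838.01 = 4212.96
Landed cost (B) = invoice 46027.13 + 4212.96 + duty 6426.75 = 56666.84
Difference = |57189.82 − 56666.84| = 522.98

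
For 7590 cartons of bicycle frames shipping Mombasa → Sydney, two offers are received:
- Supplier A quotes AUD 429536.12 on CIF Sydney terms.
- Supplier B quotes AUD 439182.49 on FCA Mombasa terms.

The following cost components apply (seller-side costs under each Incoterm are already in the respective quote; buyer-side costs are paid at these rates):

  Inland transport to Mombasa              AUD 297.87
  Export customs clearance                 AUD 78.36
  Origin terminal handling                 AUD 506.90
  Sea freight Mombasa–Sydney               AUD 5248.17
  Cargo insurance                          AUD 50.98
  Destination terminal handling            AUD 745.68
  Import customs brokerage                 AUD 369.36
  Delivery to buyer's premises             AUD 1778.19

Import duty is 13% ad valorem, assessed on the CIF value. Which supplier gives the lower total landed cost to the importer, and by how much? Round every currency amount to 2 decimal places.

Supplier A is cheaper by AUD 17461.23

Supplier A (CIF):
The CIF price already equals the CIF value: 429536.12
Import duty = 429536.12 × 13% = 55839.70
Buyer bears (A): 745.68 + 369.36 + 1778.19 = 2893.23
Landed cost (A) = invoice 429536.12 + 2893.23 + duty 55839.70 = 488269.05
Supplier B (FCA):
CIF value = FCA price + origin terminal + freight + insurance = 439182.49 + 506.90 + 5248.17 + 50.98 = 444988.54
Import duty = 444988.54 × 13% = 57848.51
Buyer bears (B): 506.90 + 5248.17 + 50.98 + 745.68 + 369.36 + 1778.19 = 8699.28
Landed cost (B) = invoice 439182.49 + 8699.28 + duty 57848.51 = 505730.28
Difference = |488269.05 − 505730.28| = 17461.23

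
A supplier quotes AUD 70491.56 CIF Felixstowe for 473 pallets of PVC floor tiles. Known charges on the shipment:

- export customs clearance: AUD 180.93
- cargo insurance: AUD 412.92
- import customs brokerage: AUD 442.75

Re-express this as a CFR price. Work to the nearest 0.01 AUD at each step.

Not relevant to the conversion: export clearance — on the seller under both CIF and CFR; already in the CIF price and stays in the CFR price. brokerage — on the buyer under both terms; not part of either seller's price.
From CIF to CFR, the seller no longer bears: insurance.
CFR price = 70491.56 − 412.92 = 70078.64

CFR price: AUD 70078.64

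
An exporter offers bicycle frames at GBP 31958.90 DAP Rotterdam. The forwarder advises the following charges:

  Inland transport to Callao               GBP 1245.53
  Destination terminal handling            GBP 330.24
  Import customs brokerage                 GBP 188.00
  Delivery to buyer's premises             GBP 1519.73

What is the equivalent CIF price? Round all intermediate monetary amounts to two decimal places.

CIF price: GBP 30108.93

Not relevant to the conversion: inland to port — on the seller under both DAP and CIF; already in the DAP price and stays in the CIF price. brokerage — on the buyer under both terms; not part of either seller's price.
From DAP to CIF, the seller no longer bears: destination terminal, delivery.
CIF price = 31958.90 − 330.24 − 1519.73 = 30108.93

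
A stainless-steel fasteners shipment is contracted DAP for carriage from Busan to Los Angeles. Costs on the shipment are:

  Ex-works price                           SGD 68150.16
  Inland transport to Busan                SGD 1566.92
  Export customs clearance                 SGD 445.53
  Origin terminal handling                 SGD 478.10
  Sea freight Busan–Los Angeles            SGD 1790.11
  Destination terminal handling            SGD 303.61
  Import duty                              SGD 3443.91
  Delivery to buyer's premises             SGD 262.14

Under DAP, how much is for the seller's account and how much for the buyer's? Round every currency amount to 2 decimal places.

DAP: the seller bears all costs to the named destination except import duty and clearance.
Seller's account: goods 68150.16 + inland to port 1566.92 + export clearance 445.53 + origin terminal 478.10 + freight 1790.11 + destination terminal 303.61 + delivery 262.14 = 72996.57
Buyer's account: duty 3443.91 = 3443.91

Seller: SGD 72996.57; buyer: SGD 3443.91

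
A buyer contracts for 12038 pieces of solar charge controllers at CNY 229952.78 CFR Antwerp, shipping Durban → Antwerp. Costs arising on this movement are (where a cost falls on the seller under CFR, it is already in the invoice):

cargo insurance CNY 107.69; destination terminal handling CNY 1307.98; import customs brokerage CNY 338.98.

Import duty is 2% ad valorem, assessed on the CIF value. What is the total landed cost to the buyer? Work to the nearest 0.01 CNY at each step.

CFR: the seller pays costs through ocean freight to the destination port, but not insurance.
CIF value = CFR price + insurance = 229952.78 + 107.69 = 230060.47
Import duty = 230060.47 × 2% = 4601.21
Buyer bears: insurance 107.69 + destination terminal 1307.98 + brokerage 338.98 + duty 4601.21 = 6355.86
Landed cost = invoice 229952.78 + 6355.86 = 236308.64

Total landed cost: CNY 236308.64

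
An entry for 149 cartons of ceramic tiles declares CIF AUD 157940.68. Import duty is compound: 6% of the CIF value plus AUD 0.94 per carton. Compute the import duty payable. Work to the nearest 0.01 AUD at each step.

Ad valorem component: 157940.68 × 6% = 9476.44
Specific component: 149 × 0.94 = 140.06
Import duty = 9476.44 + 140.06 = 9616.50

Import duty: AUD 9616.50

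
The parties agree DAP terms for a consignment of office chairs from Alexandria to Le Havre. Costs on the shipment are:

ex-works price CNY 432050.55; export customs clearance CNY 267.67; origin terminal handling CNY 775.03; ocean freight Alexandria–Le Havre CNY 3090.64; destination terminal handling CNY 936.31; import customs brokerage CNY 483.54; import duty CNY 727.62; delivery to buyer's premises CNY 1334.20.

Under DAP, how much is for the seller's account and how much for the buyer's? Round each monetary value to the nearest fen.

Seller: CNY 438454.40; buyer: CNY 1211.16

DAP: the seller bears all costs to the named destination except import duty and clearance.
Seller's account: goods 432050.55 + export clearance 267.67 + origin terminal 775.03 + freight 3090.64 + destination terminal 936.31 + delivery 1334.20 = 438454.40
Buyer's account: brokerage 483.54 + duty 727.62 = 1211.16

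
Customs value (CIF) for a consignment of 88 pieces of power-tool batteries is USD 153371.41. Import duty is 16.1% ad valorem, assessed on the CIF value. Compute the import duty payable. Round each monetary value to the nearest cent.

Import duty: USD 24692.80

Import duty = 153371.41 × 16.1% = 24692.80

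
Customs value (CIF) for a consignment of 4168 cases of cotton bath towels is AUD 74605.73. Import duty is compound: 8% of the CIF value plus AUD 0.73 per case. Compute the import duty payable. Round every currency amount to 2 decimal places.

Import duty: AUD 9011.10

Ad valorem component: 74605.73 × 8% = 5968.46
Specific component: 4168 × 0.73 = 3042.64
Import duty = 5968.46 + 3042.64 = 9011.10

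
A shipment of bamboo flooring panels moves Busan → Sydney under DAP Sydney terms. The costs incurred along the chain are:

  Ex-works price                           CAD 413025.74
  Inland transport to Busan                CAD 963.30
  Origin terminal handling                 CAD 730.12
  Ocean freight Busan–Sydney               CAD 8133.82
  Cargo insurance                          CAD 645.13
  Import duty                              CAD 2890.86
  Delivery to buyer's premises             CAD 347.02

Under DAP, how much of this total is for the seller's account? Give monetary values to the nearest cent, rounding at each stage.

DAP: the seller bears all costs to the named destination except import duty and clearance.
Seller's account: goods 413025.74 + inland to port 963.30 + origin terminal 730.12 + freight 8133.82 + insurance 645.13 + delivery 347.02 = 423845.13
Buyer's account: duty 2890.86 = 2890.86

Seller's account: CAD 423845.13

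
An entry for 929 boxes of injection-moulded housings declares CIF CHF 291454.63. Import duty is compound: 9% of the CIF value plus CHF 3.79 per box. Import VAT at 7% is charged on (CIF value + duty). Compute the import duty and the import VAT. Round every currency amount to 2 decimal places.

Import duty: CHF 29751.83; import VAT: CHF 22484.45

Ad valorem component: 291454.63 × 9% = 26230.92
Specific component: 929 × 3.79 = 3520.91
Import duty = 26230.92 + 3520.91 = 29751.83
VAT base = CIF + duty = 291454.63 + 29751.83 = 321206.46
Import VAT = 321206.46 × 7% = 22484.45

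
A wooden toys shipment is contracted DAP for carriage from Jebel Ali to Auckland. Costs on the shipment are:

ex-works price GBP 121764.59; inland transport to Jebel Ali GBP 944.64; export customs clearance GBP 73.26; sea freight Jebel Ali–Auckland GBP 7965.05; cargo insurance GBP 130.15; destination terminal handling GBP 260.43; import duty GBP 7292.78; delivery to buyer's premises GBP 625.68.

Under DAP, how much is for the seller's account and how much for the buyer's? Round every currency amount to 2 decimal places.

Seller: GBP 131763.80; buyer: GBP 7292.78

DAP: the seller bears all costs to the named destination except import duty and clearance.
Seller's account: goods 121764.59 + inland to port 944.64 + export clearance 73.26 + freight 7965.05 + insurance 130.15 + destination terminal 260.43 + delivery 625.68 = 131763.80
Buyer's account: duty 7292.78 = 7292.78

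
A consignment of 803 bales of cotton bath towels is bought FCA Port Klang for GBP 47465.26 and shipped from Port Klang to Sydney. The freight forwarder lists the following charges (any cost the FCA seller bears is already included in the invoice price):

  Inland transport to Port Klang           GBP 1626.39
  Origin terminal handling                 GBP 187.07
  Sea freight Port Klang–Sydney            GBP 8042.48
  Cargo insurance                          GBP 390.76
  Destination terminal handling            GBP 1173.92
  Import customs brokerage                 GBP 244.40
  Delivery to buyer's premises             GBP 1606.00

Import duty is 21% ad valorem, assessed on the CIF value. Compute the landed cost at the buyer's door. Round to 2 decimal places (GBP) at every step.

FCA: the seller delivers export-cleared goods to the carrier; the buyer bears costs from that point.
Already in the invoice (seller's account under FCA): inland to port — exclude.
CIF value = FCA price + origin terminal + freight + insurance = 47465.26 + 187.07 + 8042.48 + 390.76 = 56085.57
Import duty = 56085.57 × 21% = 11777.97
Buyer bears: origin terminal 187.07 + freight 8042.48 + insurance 390.76 + destination terminal 1173.92 + brokerage 244.40 + delivery 1606.00 + duty 11777.97 = 23422.60
Landed cost = invoice 47465.26 + 23422.60 = 70887.86

Total landed cost: GBP 70887.86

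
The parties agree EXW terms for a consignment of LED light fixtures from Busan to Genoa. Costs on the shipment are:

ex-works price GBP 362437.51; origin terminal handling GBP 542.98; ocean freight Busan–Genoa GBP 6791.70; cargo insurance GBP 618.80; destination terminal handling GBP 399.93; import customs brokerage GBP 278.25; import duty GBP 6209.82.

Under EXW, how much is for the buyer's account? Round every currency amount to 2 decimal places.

EXW: the seller makes goods available at their premises; the buyer bears all onward costs.
Seller's account: goods 362437.51 = 362437.51
Buyer's account: origin terminal 542.98 + freight 6791.70 + insurance 618.80 + destination terminal 399.93 + brokerage 278.25 + duty 6209.82 = 14841.48

Buyer's account: GBP 14841.48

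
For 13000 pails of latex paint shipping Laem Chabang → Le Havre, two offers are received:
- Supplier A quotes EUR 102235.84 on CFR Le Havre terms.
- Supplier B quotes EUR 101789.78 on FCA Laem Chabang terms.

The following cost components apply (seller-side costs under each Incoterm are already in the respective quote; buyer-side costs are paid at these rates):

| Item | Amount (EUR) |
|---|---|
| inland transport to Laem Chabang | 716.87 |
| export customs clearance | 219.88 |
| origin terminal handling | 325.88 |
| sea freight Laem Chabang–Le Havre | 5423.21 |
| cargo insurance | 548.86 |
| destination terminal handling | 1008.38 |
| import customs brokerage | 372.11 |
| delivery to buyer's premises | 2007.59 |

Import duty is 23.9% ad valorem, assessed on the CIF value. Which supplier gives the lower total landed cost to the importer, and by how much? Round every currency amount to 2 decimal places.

Supplier A (CFR):
CIF value = CFR price + insurance = 102235.84 + 548.86 = 102784.70
Import duty = 102784.70 × 23.9% = 24565.54
Buyer bears (A): 548.86 + 1008.38 + 372.11 + 2007.59 = 3936.94
Landed cost (A) = invoice 102235.84 + 3936.94 + duty 24565.54 = 130738.32
Supplier B (FCA):
CIF value = FCA price + origin terminal + freight + insurance = 101789.78 + 325.88 + 5423.21 + 548.86 = 108087.73
Import duty = 108087.73 × 23.9% = 25832.97
Buyer bears (B): 325.88 + 5423.21 + 548.86 + 1008.38 + 372.11 + 2007.59 = 9686.03
Landed cost (B) = invoice 101789.78 + 9686.03 + duty 25832.97 = 137308.78
Difference = |130738.32 − 137308.78| = 6570.46

Supplier A is cheaper by EUR 6570.46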